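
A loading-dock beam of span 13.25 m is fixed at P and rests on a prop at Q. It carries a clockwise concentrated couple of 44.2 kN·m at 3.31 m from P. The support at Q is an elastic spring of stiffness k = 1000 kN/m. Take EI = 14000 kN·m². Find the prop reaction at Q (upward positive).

R_Q = 2.149 kN

Choose R_Q as the redundant. The primary structure is the cantilever fixed at P.
Deflection at Q on the released cantilever, summing each load's contribution:
  clockwise couple 44.2 at a = 3.31: M₀a(2L − a)/(2EI) = 1696/EI
Flexibility coefficient — unit upward force at Q: δ_{QQ} = L³/(3EI) = 775.4/EI.
With EI = 14000 kN·m²: δ_0 = 0.12117 m and δ_{QQ} = 0.055386 m/kN.
Compatibility — the spring shortens by R_Q/k under the reaction it provides: δ_0 − R_Q·δ_{QQ} = R_Q/k. With 1/k = 0.001 m/kN, R_Q = δ_0 / (δ_{QQ} + 1/k) = 0.12117 / (0.055386 + 0.001) = 2.149 kN.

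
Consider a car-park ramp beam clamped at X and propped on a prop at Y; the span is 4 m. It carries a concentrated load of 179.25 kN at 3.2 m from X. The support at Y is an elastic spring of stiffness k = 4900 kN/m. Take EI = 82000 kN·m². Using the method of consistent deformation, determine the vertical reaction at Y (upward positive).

R_Y = 70.72 kN

Remove the prop at Y; the released (primary) structure is a cantilever built in at X.
Free-end deflection of the primary structure under the applied loading (downward +):
  point load 179.25 at a = 3.2: Pa²(3L − a)/(6EI) = 2692/EI
Tip deflection under a unit load at Y: L³/(3EI) = 21.33/EI.
With EI = 82000 kN·m²: δ_0 = 0.03283 m and δ_{YY} = 0.00026 m/kN.
Compatibility — the spring shortens by R_Y/k under the reaction it provides: δ_0 − R_Y·δ_{YY} = R_Y/k. With 1/k = 0.000204 m/kN, R_Y = δ_0 / (δ_{YY} + 1/k) = 0.03283 / (0.00026 + 0.000204) = 70.72 kN.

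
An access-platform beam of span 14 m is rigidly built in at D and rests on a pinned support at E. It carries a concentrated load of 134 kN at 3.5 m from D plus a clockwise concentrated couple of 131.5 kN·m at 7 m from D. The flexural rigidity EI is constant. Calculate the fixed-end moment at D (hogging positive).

M_D = 291.3 kN·m

Take the reaction at E as the redundant and release it; the primary structure is a cantilever fixed at D.
Primary-structure tip deflection at E by superposition:
  point load 134 at a = 3.5: Pa²(3L − a)/(6EI) = 10533/EI
  clockwise couple 131.5 at a = 7: M₀a(2L − a)/(2EI) = 9665/EI
  δ_0 = 20198/EI
Flexibility coefficient — unit upward force at E: δ_{EE} = L³/(3EI) = 914.7/EI.
Compatibility at E: δ_0 − R_E·δ_{EE} = 0, so R_E = 20198/914.7 = 22.08 kN.
Moment equilibrium about D: M_D = Σ(load moments about D) − R_E·L = 600.5 − 22.08×14 = 291.3 kN·m.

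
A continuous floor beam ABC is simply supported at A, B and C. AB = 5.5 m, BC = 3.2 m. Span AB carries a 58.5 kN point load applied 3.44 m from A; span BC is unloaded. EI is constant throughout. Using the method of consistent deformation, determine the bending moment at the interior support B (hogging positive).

M_B = 38.73 kN·m

Insert a hinge at B; M_B is the redundant, and each span becomes simply supported.
End slopes at the hinge B, treating each span as simply supported:
  span AB: point load 58.5 at a = 3.44: Pab(L + a)/(6LEI) = 112.3/EI
  relative rotation θ_0 = (112.3 + 0)/EI = 112.3/EI
A unit hogging moment at B produces rotation L₁/(3EI) + L₂/(3EI) = 2.9/EI.
Compatibility: M_B·(L₁+L₂)/(3EI) = θ_0, giving M_B = 38.73 kN·m (hogging).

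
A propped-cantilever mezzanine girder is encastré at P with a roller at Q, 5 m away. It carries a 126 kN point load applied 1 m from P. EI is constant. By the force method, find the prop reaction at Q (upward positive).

Choose R_Q as the redundant. The primary structure is the cantilever fixed at P.
Primary-structure tip deflection at Q by superposition:
  point load 126 at a = 1: Pa²(3L − a)/(6EI) = 294/EI
Tip deflection under a unit load at Q: L³/(3EI) = 41.67/EI.
Compatibility at Q: δ_0 − R_Q·δ_{QQ} = 0, so R_Q = 294/41.67 = 7.056 kN.

R_Q = 7.056 kN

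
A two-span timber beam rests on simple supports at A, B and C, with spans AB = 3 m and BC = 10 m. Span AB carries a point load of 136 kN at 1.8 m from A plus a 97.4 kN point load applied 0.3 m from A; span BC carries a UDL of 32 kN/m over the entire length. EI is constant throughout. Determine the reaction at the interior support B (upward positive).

Release continuity at B by inserting a hinge; the redundant is the internal moment M_B. The primary structure is two simply-supported spans AB and BC.
Rotations at B on the released spans (each span's end-slope, ×1/EI):
  span AB: point load 136 at a = 1.8: Pab(L + a)/(6LEI) = 78.34/EI
  span AB: point load 97.4 at a = 0.3: Pab(L + a)/(6LEI) = 14.46/EI
  span BC: UDL 32: wL³/(24EI) = 1333/EI
  relative rotation θ_0 = (92.8 + 1333)/EI = 1426/EI
A unit hogging moment at B produces rotation L₁/(3EI) + L₂/(3EI) = 4.333/EI.
Slope continuity at B: θ_0 = M_B·4.333/EI, so M_B = 1426/4.333 = 329.1 kN·m (hogging).
Span AB, ΣM about A with M_B applied at B: R_B^{AB}·3 = 274 + 329.1, so R_B^{AB} = 201 kN and R_A = 233.4 − 201 = 32.36 kN.
Span BC, ΣM about C: R_B^{BC}·10 = 1600 + 329.1, so R_B^{BC} = 192.9 kN and R_C = 320 − 192.9 = 127.1 kN.
R_B = 201 + 192.9 = 394 kN.

R_B = 394 kN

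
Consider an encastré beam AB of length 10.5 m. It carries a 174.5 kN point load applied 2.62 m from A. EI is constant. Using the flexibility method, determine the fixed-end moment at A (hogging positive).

M_A = 257.5 kN·m

Release both end moments; the primary structure is a simply-supported span AB with redundants M_A and M_B.
End rotations of the released simple span under the applied load (×1/EI):
  at A: point load 174.5 at a = 2.62: Pab(L + b)/(6LEI) = 1051/EI
  at B: point load 174.5 at a = 2.62: Pab(L + a)/(6LEI) = 750.3/EI
  θ_A0 = 1051/EI,  θ_B0 = 750.3/EI
Flexibility coefficients: a unit moment at one end gives L/(3EI) there and L/(6EI) at the far end, so f₁₁ = f₂₂ = 3.5/EI and f₁₂ = f₂₁ = 1.75/EI.
Compatibility — zero rotation at each built-in end:
  3.5 M_A + 1.75 M_B = 1051
  1.75 M_A + 3.5 M_B = 750.3
Solving the pair gives M_A = 257.5 kN·m and M_B = 85.61 kN·m (hogging).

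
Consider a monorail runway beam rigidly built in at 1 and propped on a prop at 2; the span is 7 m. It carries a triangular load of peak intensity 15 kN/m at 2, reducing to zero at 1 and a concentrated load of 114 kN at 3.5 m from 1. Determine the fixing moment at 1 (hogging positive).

M_1 = 192.5 kN·m

Take the reaction at 2 as the redundant and release it; the primary structure is a cantilever fixed at 1.
Primary-structure tip deflection at 2 by superposition:
  triangular load, peak 15 at the free end: 11w₀L⁴/(120EI) = 3301/EI
  point load 114 at a = 3.5: Pa²(3L − a)/(6EI) = 4073/EI
  δ_0 = 7374/EI
Flexibility coefficient — unit upward force at 2: δ_{22} = L³/(3EI) = 114.3/EI.
Compatibility at 2: δ_0 − R_2·δ_{22} = 0, so R_2 = 7374/114.3 = 64.5 kN.
Moment equilibrium about 1: M_1 = Σ(load moments about 1) − R_2·L = 644 − 64.5×7 = 192.5 kN·m.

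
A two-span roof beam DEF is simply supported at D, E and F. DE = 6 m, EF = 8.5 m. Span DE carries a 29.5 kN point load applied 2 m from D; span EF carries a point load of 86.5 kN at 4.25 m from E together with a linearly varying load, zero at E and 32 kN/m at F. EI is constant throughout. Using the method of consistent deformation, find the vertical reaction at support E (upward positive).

Insert a hinge at E; M_E is the redundant, and each span becomes simply supported.
End slopes at the hinge E, treating each span as simply supported:
  span DE: point load 29.5 at a = 2: Pab(L + a)/(6LEI) = 52.44/EI
  span EF: point load 86.5 at a = 4.25: Pab(L + b)/(6LEI) = 390.6/EI
  span EF: triangular load, peak 32: 7w₀L³/(360EI) = 382.1/EI
  relative rotation θ_0 = (52.44 + 772.7)/EI = 825.2/EI
A unit hogging moment at E produces rotation L₁/(3EI) + L₂/(3EI) = 4.833/EI.
Compatibility: M_E·(L₁+L₂)/(3EI) = θ_0, giving M_E = 170.7 kN·m (hogging).
Span DE, ΣM about D with M_E applied at E: R_E^{DE}·6 = 59 + 170.7, so R_E^{DE} = 38.29 kN and R_D = 29.5 − 38.29 = -8.787 kN.
Span EF, ΣM about F: R_E^{EF}·8.5 = 753 + 170.7, so R_E^{EF} = 108.7 kN and R_F = 222.5 − 108.7 = 113.8 kN.
R_E = 38.29 + 108.7 = 147 kN.

R_E = 147 kN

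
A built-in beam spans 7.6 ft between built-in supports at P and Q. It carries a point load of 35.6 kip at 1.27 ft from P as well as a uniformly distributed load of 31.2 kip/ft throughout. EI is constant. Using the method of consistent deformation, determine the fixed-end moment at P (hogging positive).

M_P = 181.5 kip·ft

Take the two fixed-end moments M_P, M_Q as redundants; the released structure is the simple span PQ.
End rotations of the released simple span under the applied load (×1/EI):
  at P: point load 35.6 at a = 1.27: Pab(L + b)/(6LEI) = 87.43/EI
  at Q: point load 35.6 at a = 1.27: Pab(L + a)/(6LEI) = 55.67/EI
  at P: UDL 31.2: wL³/(24EI) = 570.7/EI
  at Q: UDL 31.2: wL³/(24EI) = 570.7/EI
  θ_P0 = 658.1/EI,  θ_Q0 = 626.3/EI
Flexibility coefficients: a unit moment at one end gives L/(3EI) there and L/(6EI) at the far end, so f₁₁ = f₂₂ = 2.533/EI and f₁₂ = f₂₁ = 1.267/EI.
Compatibility — zero rotation at each built-in end:
  2.533 M_P + 1.267 M_Q = 658.1
  1.267 M_P + 2.533 M_Q = 626.3
Solving the pair gives M_P = 181.5 kip·ft and M_Q = 156.5 kip·ft (hogging).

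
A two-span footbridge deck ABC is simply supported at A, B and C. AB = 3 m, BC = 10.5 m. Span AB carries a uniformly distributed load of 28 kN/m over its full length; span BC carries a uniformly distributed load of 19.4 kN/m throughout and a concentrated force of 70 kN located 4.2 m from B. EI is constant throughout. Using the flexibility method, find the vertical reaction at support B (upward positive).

R_B = 325 kN

Take M_B as the redundant. Released structure: two simple spans AB and BC with a hinge at B.
Discontinuity in slope at B on the released structure — sum the simple-span end rotations:
  span AB: UDL 28: wL³/(24EI) = 31.5/EI
  span BC: UDL 19.4: wL³/(24EI) = 935.7/EI
  span BC: point load 70 at a = 4.2: Pab(L + b)/(6LEI) = 493.9/EI
  relative rotation θ_0 = (31.5 + 1430)/EI = 1461/EI
A unit hogging moment at B produces rotation L₁/(3EI) + L₂/(3EI) = 4.5/EI.
Compatibility: M_B·(L₁+L₂)/(3EI) = θ_0, giving M_B = 324.7 kN·m (hogging).
Span AB, ΣM about A with M_B applied at B: R_B^{AB}·3 = 126 + 324.7, so R_B^{AB} = 150.2 kN and R_A = 84 − 150.2 = -66.23 kN.
Span BC, ΣM about C: R_B^{BC}·10.5 = 1510 + 324.7, so R_B^{BC} = 174.8 kN and R_C = 273.7 − 174.8 = 98.93 kN.
R_B = 150.2 + 174.8 = 325 kN.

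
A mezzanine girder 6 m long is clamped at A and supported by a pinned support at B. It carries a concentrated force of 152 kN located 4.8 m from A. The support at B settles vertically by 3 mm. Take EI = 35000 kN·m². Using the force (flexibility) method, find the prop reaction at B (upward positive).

R_B = 105.5 kN

Choose R_B as the redundant. The primary structure is the cantilever fixed at A.
Primary-structure tip deflection at B by superposition:
  point load 152 at a = 4.8: Pa²(3L − a)/(6EI) = 7705/EI
Flexibility coefficient — unit upward force at B: δ_{BB} = L³/(3EI) = 72/EI.
With EI = 35000 kN·m²: δ_0 = 0.22013 m and δ_{BB} = 0.002057 m/kN.
Compatibility — the beam at B must follow the support down by 0.003 m: δ_0 − R_B·δ_{BB} = 0.003, so R_B = (0.22013 − 0.003)/0.002057 = 105.5 kN.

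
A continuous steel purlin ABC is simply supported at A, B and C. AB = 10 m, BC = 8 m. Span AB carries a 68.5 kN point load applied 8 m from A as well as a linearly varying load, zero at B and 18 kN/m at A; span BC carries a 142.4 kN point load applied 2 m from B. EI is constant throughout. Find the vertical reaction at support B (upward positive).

Insert a hinge at B; M_B is the redundant, and each span becomes simply supported.
End slopes at the hinge B, treating each span as simply supported:
  span AB: point load 68.5 at a = 8: Pab(L + a)/(6LEI) = 328.8/EI
  span AB: triangular load, peak 18: 7w₀L³/(360EI) = 350/EI
  span BC: point load 142.4 at a = 2: Pab(L + b)/(6LEI) = 498.4/EI
  relative rotation θ_0 = (678.8 + 498.4)/EI = 1177/EI
A unit hogging moment at B produces rotation L₁/(3EI) + L₂/(3EI) = 6/EI.
Compatibility: M_B·(L₁+L₂)/(3EI) = θ_0, giving M_B = 196.2 kN·m (hogging).
Span AB, ΣM about A with M_B applied at B: R_B^{AB}·10 = 848 + 196.2, so R_B^{AB} = 104.4 kN and R_A = 158.5 − 104.4 = 54.08 kN.
Span BC, ΣM about C: R_B^{BC}·8 = 854.4 + 196.2, so R_B^{BC} = 131.3 kN and R_C = 142.4 − 131.3 = 11.07 kN.
R_B = 104.4 + 131.3 = 235.7 kN.

R_B = 235.7 kN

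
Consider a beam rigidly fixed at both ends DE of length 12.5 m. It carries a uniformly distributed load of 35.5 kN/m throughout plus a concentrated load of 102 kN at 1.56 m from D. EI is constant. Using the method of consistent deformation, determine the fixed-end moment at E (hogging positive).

M_E = 479.6 kN·m

Take the two fixed-end moments M_D, M_E as redundants; the released structure is the simple span DE.
Simple-span end rotations at D and E under the given loads:
  at D: UDL 35.5: wL³/(24EI) = 2889/EI
  at E: UDL 35.5: wL³/(24EI) = 2889/EI
  at D: point load 102 at a = 1.56: Pab(L + b)/(6LEI) = 544/EI
  at E: point load 102 at a = 1.56: Pab(L + a)/(6LEI) = 326.3/EI
  θ_D0 = 3433/EI,  θ_E0 = 3215/EI
Flexibility coefficients: a unit moment at one end gives L/(3EI) there and L/(6EI) at the far end, so f₁₁ = f₂₂ = 4.167/EI and f₁₂ = f₂₁ = 2.083/EI.
Compatibility — zero rotation at each built-in end:
  4.167 M_D + 2.083 M_E = 3433
  2.083 M_D + 4.167 M_E = 3215
Solving the pair gives M_D = 584.1 kN·m and M_E = 479.6 kN·m (hogging).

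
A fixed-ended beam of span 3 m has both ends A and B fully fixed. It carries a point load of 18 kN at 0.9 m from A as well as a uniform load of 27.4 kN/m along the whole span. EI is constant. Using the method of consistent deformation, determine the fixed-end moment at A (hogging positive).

M_A = 28.49 kN·m

Take the two fixed-end moments M_A, M_B as redundants; the released structure is the simple span AB.
Simple-span end rotations at A and B under the given loads:
  at A: point load 18 at a = 0.9: Pab(L + b)/(6LEI) = 9.639/EI
  at B: point load 18 at a = 0.9: Pab(L + a)/(6LEI) = 7.371/EI
  at A: UDL 27.4: wL³/(24EI) = 30.82/EI
  at B: UDL 27.4: wL³/(24EI) = 30.82/EI
  θ_A0 = 40.46/EI,  θ_B0 = 38.2/EI
Flexibility coefficients: a unit moment at one end gives L/(3EI) there and L/(6EI) at the far end, so f₁₁ = f₂₂ = 1/EI and f₁₂ = f₂₁ = 0.5/EI.
Compatibility — zero rotation at each built-in end:
  1 M_A + 0.5 M_B = 40.46
  0.5 M_A + 1 M_B = 38.2
Solving the pair gives M_A = 28.49 kN·m and M_B = 23.95 kN·m (hogging).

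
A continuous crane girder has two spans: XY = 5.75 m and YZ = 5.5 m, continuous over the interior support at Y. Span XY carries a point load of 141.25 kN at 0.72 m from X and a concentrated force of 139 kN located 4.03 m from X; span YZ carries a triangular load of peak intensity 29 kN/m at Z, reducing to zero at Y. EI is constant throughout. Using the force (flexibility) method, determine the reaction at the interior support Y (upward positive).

Take M_Y as the redundant. Released structure: two simple spans XY and YZ with a hinge at Y.
End slopes at the hinge Y, treating each span as simply supported:
  span XY: point load 141.25 at a = 0.72: Pab(L + a)/(6LEI) = 95.93/EI
  span XY: point load 139 at a = 4.03: Pab(L + a)/(6LEI) = 273.1/EI
  span YZ: triangular load, peak 29: 7w₀L³/(360EI) = 93.82/EI
  relative rotation θ_0 = (369.1 + 93.82)/EI = 462.9/EI
A unit hogging moment at Y produces rotation L₁/(3EI) + L₂/(3EI) = 3.75/EI.
Compatibility: M_Y·(L₁+L₂)/(3EI) = θ_0, giving M_Y = 123.4 kN·m (hogging).
Span XY, ΣM about X with M_Y applied at Y: R_Y^{XY}·5.75 = 661.9 + 123.4, so R_Y^{XY} = 136.6 kN and R_X = 280.2 − 136.6 = 143.7 kN.
Span YZ, ΣM about Z: R_Y^{YZ}·5.5 = 146.2 + 123.4, so R_Y^{YZ} = 49.03 kN and R_Z = 79.75 − 49.03 = 30.72 kN.
R_Y = 136.6 + 49.03 = 185.6 kN.

R_Y = 185.6 kN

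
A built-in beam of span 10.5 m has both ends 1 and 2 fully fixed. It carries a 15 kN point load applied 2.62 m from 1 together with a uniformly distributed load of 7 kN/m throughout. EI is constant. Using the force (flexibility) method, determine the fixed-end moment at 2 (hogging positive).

Take the two fixed-end moments M_1, M_2 as redundants; the released structure is the simple span 12.
Simple-span end rotations at 1 and 2 under the given loads:
  at 1: point load 15 at a = 2.62: Pab(L + b)/(6LEI) = 90.35/EI
  at 2: point load 15 at a = 2.62: Pab(L + a)/(6LEI) = 64.49/EI
  at 1: UDL 7: wL³/(24EI) = 337.6/EI
  at 2: UDL 7: wL³/(24EI) = 337.6/EI
  θ_10 = 428/EI,  θ_20 = 402.1/EI
Flexibility coefficients: a unit moment at one end gives L/(3EI) there and L/(6EI) at the far end, so f₁₁ = f₂₂ = 3.5/EI and f₁₂ = f₂₁ = 1.75/EI.
Compatibility — zero rotation at each built-in end:
  3.5 M_1 + 1.75 M_2 = 428
  1.75 M_1 + 3.5 M_2 = 402.1
Solving the pair gives M_1 = 86.45 kN·m and M_2 = 71.67 kN·m (hogging).

M_2 = 71.67 kN·m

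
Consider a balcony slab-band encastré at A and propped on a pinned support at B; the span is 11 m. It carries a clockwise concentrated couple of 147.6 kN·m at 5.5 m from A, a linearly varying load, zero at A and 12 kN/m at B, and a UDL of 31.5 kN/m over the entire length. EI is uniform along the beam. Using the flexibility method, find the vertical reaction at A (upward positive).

Take the reaction at B as the redundant and release it; the primary structure is a cantilever fixed at A.
Deflection at B on the released cantilever, summing each load's contribution:
  clockwise couple 147.6 at a = 5.5: M₀a(2L − a)/(2EI) = 6697/EI
  triangular load, peak 12 at the free end: 11w₀L⁴/(120EI) = 16105/EI
  UDL 31.5: wL⁴/(8EI) = 57649/EI
  δ_0 = 80451/EI
Tip deflection under a unit load at B: L³/(3EI) = 443.7/EI.
The prop prevents deflection at B: R_B = δ_0/δ_{BB} = 80451/443.7 = 181.3 kN.
Vertical equilibrium: R_A = ΣP − R_B = 412.5 − 181.3 = 231.2 kN.

R_A = 231.2 kN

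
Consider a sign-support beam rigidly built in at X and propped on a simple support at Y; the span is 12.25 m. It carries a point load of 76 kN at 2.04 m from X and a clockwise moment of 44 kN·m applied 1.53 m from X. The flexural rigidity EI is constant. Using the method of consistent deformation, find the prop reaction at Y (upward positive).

Release the roller at Y. Primary structure: cantilever fixed at X.
Downward deflection at the released point Y due to the loads:
  point load 76 at a = 2.04: Pa²(3L − a)/(6EI) = 1830/EI
  clockwise couple 44 at a = 1.53: M₀a(2L − a)/(2EI) = 773.2/EI
  δ_0 = 2603/EI
Tip deflection under a unit load at Y: L³/(3EI) = 612.8/EI.
The prop prevents deflection at Y: R_Y = δ_0/δ_{YY} = 2603/612.8 = 4.248 kN.

R_Y = 4.248 kN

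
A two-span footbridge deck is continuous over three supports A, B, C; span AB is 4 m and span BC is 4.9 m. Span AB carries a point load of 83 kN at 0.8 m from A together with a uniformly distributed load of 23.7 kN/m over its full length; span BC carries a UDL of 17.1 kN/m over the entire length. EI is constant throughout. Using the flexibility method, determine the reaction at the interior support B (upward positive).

Release continuity at B by inserting a hinge; the redundant is the internal moment M_B. The primary structure is two simply-supported spans AB and BC.
End slopes at the hinge B, treating each span as simply supported:
  span AB: point load 83 at a = 0.8: Pab(L + a)/(6LEI) = 42.5/EI
  span AB: UDL 23.7: wL³/(24EI) = 63.2/EI
  span BC: UDL 17.1: wL³/(24EI) = 83.82/EI
  relative rotation θ_0 = (105.7 + 83.82)/EI = 189.5/EI
A unit hogging moment at B produces rotation L₁/(3EI) + L₂/(3EI) = 2.967/EI.
Slope continuity at B: θ_0 = M_B·2.967/EI, so M_B = 189.5/2.967 = 63.88 kN·m (hogging).
Span AB, ΣM about A with M_B applied at B: R_B^{AB}·4 = 256 + 63.88, so R_B^{AB} = 79.97 kN and R_A = 177.8 − 79.97 = 97.83 kN.
Span BC, ΣM about C: R_B^{BC}·4.9 = 205.3 + 63.88, so R_B^{BC} = 54.93 kN and R_C = 83.79 − 54.93 = 28.86 kN.
R_B = 79.97 + 54.93 = 134.9 kN.

R_B = 134.9 kN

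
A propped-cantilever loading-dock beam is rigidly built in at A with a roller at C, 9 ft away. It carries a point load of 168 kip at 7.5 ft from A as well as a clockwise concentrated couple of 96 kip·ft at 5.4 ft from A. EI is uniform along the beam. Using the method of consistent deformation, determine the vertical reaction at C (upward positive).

Remove the prop at C; the released (primary) structure is a cantilever built in at A.
Deflection at C on the released cantilever, summing each load's contribution:
  point load 168 at a = 7.5: Pa²(3L − a)/(6EI) = 30712/EI
  clockwise couple 96 at a = 5.4: M₀a(2L − a)/(2EI) = 3266/EI
  δ_0 = 33978/EI
Tip deflection under a unit load at C: L³/(3EI) = 243/EI.
The prop prevents deflection at C: R_C = δ_0/δ_{CC} = 33978/243 = 139.8 kip.

R_C = 139.8 kip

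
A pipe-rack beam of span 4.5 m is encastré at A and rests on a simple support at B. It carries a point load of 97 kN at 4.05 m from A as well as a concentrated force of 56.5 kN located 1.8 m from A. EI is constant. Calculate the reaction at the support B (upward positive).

Remove the prop at B; the released (primary) structure is a cantilever built in at A.
Deflection at B on the released cantilever, summing each load's contribution:
  point load 97 at a = 4.05: Pa²(3L − a)/(6EI) = 2506/EI
  point load 56.5 at a = 1.8: Pa²(3L − a)/(6EI) = 357/EI
  δ_0 = 2863/EI
Flexibility coefficient — unit upward force at B: δ_{BB} = L³/(3EI) = 30.38/EI.
Compatibility at B: δ_0 − R_B·δ_{BB} = 0, so R_B = 2863/30.38 = 94.25 kN.

R_B = 94.25 kN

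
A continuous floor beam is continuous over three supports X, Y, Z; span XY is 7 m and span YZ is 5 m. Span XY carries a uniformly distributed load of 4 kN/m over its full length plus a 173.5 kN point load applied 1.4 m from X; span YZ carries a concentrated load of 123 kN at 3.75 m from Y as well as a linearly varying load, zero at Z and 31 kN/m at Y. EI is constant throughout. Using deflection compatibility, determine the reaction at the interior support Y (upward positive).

R_Y = 177 kN

Take M_Y as the redundant. Released structure: two simple spans XY and YZ with a hinge at Y.
Discontinuity in slope at Y on the released structure — sum the simple-span end rotations:
  span XY: UDL 4: wL³/(24EI) = 57.17/EI
  span XY: point load 173.5 at a = 1.4: Pab(L + a)/(6LEI) = 272/EI
  span YZ: point load 123 at a = 3.75: Pab(L + b)/(6LEI) = 120.1/EI
  span YZ: triangular load, peak 31: w₀L³/(45EI) = 86.11/EI
  relative rotation θ_0 = (329.2 + 206.2)/EI = 535.4/EI
A unit hogging moment at Y produces rotation L₁/(3EI) + L₂/(3EI) = 4/EI.
Slope continuity at Y: θ_0 = M_Y·4/EI, so M_Y = 535.4/4 = 133.9 kN·m (hogging).
Span XY, ΣM about X with M_Y applied at Y: R_Y^{XY}·7 = 340.9 + 133.9, so R_Y^{XY} = 67.82 kN and R_X = 201.5 − 67.82 = 133.7 kN.
Span YZ, ΣM about Z: R_Y^{YZ}·5 = 412.1 + 133.9, so R_Y^{YZ} = 109.2 kN and R_Z = 200.5 − 109.2 = 91.31 kN.
R_Y = 67.82 + 109.2 = 177 kN.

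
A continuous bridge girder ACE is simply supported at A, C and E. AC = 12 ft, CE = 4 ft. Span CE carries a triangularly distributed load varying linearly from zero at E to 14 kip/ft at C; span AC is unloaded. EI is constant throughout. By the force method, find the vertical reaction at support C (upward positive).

Insert a hinge at C; M_C is the redundant, and each span becomes simply supported.
Rotations at C on the released spans (each span's end-slope, ×1/EI):
  span CE: triangular load, peak 14: w₀L³/(45EI) = 19.91/EI
  relative rotation θ_0 = (0 + 19.91)/EI = 19.91/EI
A unit hogging moment at C produces rotation L₁/(3EI) + L₂/(3EI) = 5.333/EI.
Slope continuity at C: θ_0 = M_C·5.333/EI, so M_C = 19.91/5.333 = 3.733 kip·ft (hogging).
Span AC, ΣM about A with M_C applied at C: R_C^{AC}·12 = 0 + 3.733, so R_C^{AC} = 0.3111 kip and R_A = 0 − 0.3111 = -0.3111 kip.
Span CE, ΣM about E: R_C^{CE}·4 = 74.67 + 3.733, so R_C^{CE} = 19.6 kip and R_E = 28 − 19.6 = 8.4 kip.
R_C = 0.3111 + 19.6 = 19.91 kip.

R_C = 19.91 kip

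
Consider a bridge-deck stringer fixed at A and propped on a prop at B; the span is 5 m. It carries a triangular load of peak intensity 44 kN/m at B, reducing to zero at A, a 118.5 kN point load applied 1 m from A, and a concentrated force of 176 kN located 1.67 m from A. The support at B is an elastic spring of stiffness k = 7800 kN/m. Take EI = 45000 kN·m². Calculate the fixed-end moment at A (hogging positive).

M_A = 369.3 kN·m

Take the reaction at B as the redundant and release it; the primary structure is a cantilever fixed at A.
Free-end deflection of the primary structure under the applied loading (downward +):
  triangular load, peak 44 at the free end: 11w₀L⁴/(120EI) = 2521/EI
  point load 118.5 at a = 1: Pa²(3L − a)/(6EI) = 276.5/EI
  point load 176 at a = 1.67: Pa²(3L − a)/(6EI) = 1090/EI
  δ_0 = 3888/EI
Flexibility coefficient — unit upward force at B: δ_{BB} = L³/(3EI) = 41.67/EI.
With EI = 45000 kN·m²: δ_0 = 0.086396 m and δ_{BB} = 0.000926 m/kN.
Compatibility — the spring shortens by R_B/k under the reaction it provides: δ_0 − R_B·δ_{BB} = R_B/k. With 1/k = 0.000128 m/kN, R_B = δ_0 / (δ_{BB} + 1/k) = 0.086396 / (0.000926 + 0.000128) = 81.96 kN.
Moment equilibrium about A: M_A = Σ(load moments about A) − R_B·L = 779.1 − 81.96×5 = 369.3 kN·m.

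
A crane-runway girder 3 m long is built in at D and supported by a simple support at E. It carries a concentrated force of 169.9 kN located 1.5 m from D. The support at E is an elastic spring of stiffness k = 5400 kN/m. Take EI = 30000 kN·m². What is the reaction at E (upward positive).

Choose R_E as the redundant. The primary structure is the cantilever fixed at D.
Primary-structure tip deflection at E by superposition:
  point load 169.9 at a = 1.5: Pa²(3L − a)/(6EI) = 477.8/EI
Flexibility coefficient — unit upward force at E: δ_{EE} = L³/(3EI) = 9/EI.
With EI = 30000 kN·m²: δ_0 = 0.015928 m and δ_{EE} = 0.0003 m/kN.
Compatibility — the spring shortens by R_E/k under the reaction it provides: δ_0 − R_E·δ_{EE} = R_E/k. With 1/k = 0.000185 m/kN, R_E = δ_0 / (δ_{EE} + 1/k) = 0.015928 / (0.0003 + 0.000185) = 32.83 kN.

R_E = 32.83 kN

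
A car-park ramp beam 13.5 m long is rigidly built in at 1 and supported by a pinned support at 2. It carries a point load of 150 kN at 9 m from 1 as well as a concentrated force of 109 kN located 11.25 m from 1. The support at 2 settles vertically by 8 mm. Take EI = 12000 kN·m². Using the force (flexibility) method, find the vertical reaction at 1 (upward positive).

R_1 = 99.34 kN

Remove the prop at 2; the released (primary) structure is a cantilever built in at 1.
Free-end deflection of the primary structure under the applied loading (downward +):
  point load 150 at a = 9: Pa²(3L − a)/(6EI) = 63788/EI
  point load 109 at a = 11.25: Pa²(3L − a)/(6EI) = 67252/EI
  δ_0 = 131040/EI
Flexibility coefficient — unit upward force at 2: δ_{22} = L³/(3EI) = 820.1/EI.
With EI = 12000 kN·m²: δ_0 = 10.92 m and δ_{22} = 0.068344 m/kN.
Compatibility — the beam at 2 must follow the support down by 0.008 m: δ_0 − R_2·δ_{22} = 0.008, so R_2 = (10.92 − 0.008)/0.068344 = 159.7 kN.
Vertical equilibrium: R_1 = ΣP − R_2 = 259 − 159.7 = 99.34 kN.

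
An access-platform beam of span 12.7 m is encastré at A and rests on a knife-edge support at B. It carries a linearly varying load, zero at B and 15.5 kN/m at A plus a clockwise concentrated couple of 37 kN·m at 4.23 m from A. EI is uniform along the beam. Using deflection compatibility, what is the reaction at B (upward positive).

Release the roller at B. Primary structure: cantilever fixed at A.
Free-end deflection of the primary structure under the applied loading (downward +):
  triangular load, peak 15.5 at the fixed end: w₀L⁴/(30EI) = 13441/EI
  clockwise couple 37 at a = 4.23: M₀a(2L − a)/(2EI) = 1657/EI
  δ_0 = 15097/EI
Tip deflection under a unit load at B: L³/(3EI) = 682.8/EI.
The prop prevents deflection at B: R_B = δ_0/δ_{BB} = 15097/682.8 = 22.11 kN.

R_B = 22.11 kN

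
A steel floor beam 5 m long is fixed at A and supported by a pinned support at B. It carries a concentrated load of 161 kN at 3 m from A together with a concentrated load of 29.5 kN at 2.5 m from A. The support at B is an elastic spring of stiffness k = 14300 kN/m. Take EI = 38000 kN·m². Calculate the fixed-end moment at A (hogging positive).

M_A = 186.5 kN·m

Take the reaction at B as the redundant and release it; the primary structure is a cantilever fixed at A.
Downward deflection at the released point B due to the loads:
  point load 161 at a = 3: Pa²(3L − a)/(6EI) = 2898/EI
  point load 29.5 at a = 2.5: Pa²(3L − a)/(6EI) = 384.1/EI
  δ_0 = 3282/EI
Flexibility coefficient — unit upward force at B: δ_{BB} = L³/(3EI) = 41.67/EI.
With EI = 38000 kN·m²: δ_0 = 0.086371 m and δ_{BB} = 0.001096 m/kN.
Compatibility — the spring shortens by R_B/k under the reaction it provides: δ_0 − R_B·δ_{BB} = R_B/k. With 1/k = 0.00007 m/kN, R_B = δ_0 / (δ_{BB} + 1/k) = 0.086371 / (0.001096 + 0.00007) = 74.05 kN.
Moment equilibrium about A: M_A = Σ(load moments about A) − R_B·L = 556.8 − 74.05×5 = 186.5 kN·m.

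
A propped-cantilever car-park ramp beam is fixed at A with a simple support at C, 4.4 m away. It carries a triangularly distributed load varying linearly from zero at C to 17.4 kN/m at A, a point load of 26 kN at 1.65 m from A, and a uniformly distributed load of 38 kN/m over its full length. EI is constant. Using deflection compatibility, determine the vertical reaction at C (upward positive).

Take the reaction at C as the redundant and release it; the primary structure is a cantilever fixed at A.
Free-end deflection of the primary structure under the applied loading (downward +):
  triangular load, peak 17.4 at the fixed end: w₀L⁴/(30EI) = 217.4/EI
  point load 26 at a = 1.65: Pa²(3L − a)/(6EI) = 136.3/EI
  UDL 38: wL⁴/(8EI) = 1780/EI
  δ_0 = 2134/EI
Tip deflection under a unit load at C: L³/(3EI) = 28.39/EI.
Compatibility at C: δ_0 − R_C·δ_{CC} = 0, so R_C = 2134/28.39 = 75.15 kN.

R_C = 75.15 kN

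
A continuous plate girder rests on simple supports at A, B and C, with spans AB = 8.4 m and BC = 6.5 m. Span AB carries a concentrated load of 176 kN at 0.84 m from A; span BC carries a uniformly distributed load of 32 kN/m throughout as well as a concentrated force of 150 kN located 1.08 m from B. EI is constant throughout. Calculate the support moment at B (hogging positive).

M_B = 169 kN·m

Take M_B as the redundant. Released structure: two simple spans AB and BC with a hinge at B.
End slopes at the hinge B, treating each span as simply supported:
  span AB: point load 176 at a = 0.84: Pab(L + a)/(6LEI) = 204.9/EI
  span BC: UDL 32: wL³/(24EI) = 366.2/EI
  span BC: point load 150 at a = 1.08: Pab(L + b)/(6LEI) = 268.4/EI
  relative rotation θ_0 = (204.9 + 634.5)/EI = 839.4/EI
A unit hogging moment at B produces rotation L₁/(3EI) + L₂/(3EI) = 4.967/EI.
Slope continuity at B: θ_0 = M_B·4.967/EI, so M_B = 839.4/4.967 = 169 kN·m (hogging).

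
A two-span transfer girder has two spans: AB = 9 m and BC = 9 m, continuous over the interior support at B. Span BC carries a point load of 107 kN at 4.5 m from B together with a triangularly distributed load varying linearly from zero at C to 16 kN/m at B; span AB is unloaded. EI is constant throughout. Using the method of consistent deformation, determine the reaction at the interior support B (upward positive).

Release continuity at B by inserting a hinge; the redundant is the internal moment M_B. The primary structure is two simply-supported spans AB and BC.
Discontinuity in slope at B on the released structure — sum the simple-span end rotations:
  span BC: point load 107 at a = 4.5: Pab(L + b)/(6LEI) = 541.7/EI
  span BC: triangular load, peak 16: w₀L³/(45EI) = 259.2/EI
  relative rotation θ_0 = (0 + 800.9)/EI = 800.9/EI
A unit hogging moment at B produces rotation L₁/(3EI) + L₂/(3EI) = 6/EI.
Slope continuity at B: θ_0 = M_B·6/EI, so M_B = 800.9/6 = 133.5 kN·m (hogging).
Span AB, ΣM about A with M_B applied at B: R_B^{AB}·9 = 0 + 133.5, so R_B^{AB} = 14.83 kN and R_A = 0 − 14.83 = -14.83 kN.
Span BC, ΣM about C: R_B^{BC}·9 = 913.5 + 133.5, so R_B^{BC} = 116.3 kN and R_C = 179 − 116.3 = 62.67 kN.
R_B = 14.83 + 116.3 = 131.2 kN.

R_B = 131.2 kN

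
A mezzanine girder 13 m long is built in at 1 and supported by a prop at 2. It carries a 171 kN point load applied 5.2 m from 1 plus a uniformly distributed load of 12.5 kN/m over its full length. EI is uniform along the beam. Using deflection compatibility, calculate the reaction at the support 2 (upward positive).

R_2 = 96.51 kN

Release the roller at 2. Primary structure: cantilever fixed at 1.
Primary-structure tip deflection at 2 by superposition:
  point load 171 at a = 5.2: Pa²(3L − a)/(6EI) = 26048/EI
  UDL 12.5: wL⁴/(8EI) = 44627/EI
  δ_0 = 70674/EI
Tip deflection under a unit load at 2: L³/(3EI) = 732.3/EI.
The prop prevents deflection at 2: R_2 = δ_0/δ_{22} = 70674/732.3 = 96.51 kN.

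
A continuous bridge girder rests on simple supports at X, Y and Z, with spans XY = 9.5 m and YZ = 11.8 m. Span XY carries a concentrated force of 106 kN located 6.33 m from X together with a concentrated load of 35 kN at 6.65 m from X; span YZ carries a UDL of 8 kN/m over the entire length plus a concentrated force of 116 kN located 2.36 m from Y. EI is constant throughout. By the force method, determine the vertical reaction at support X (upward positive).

R_X = 14.71 kN

Insert a hinge at Y; M_Y is the redundant, and each span becomes simply supported.
Rotations at Y on the released spans (each span's end-slope, ×1/EI):
  span XY: point load 106 at a = 6.33: Pab(L + a)/(6LEI) = 590.7/EI
  span XY: point load 35 at a = 6.65: Pab(L + a)/(6LEI) = 187.9/EI
  span YZ: UDL 8: wL³/(24EI) = 547.7/EI
  span YZ: point load 116 at a = 2.36: Pab(L + b)/(6LEI) = 775.3/EI
  relative rotation θ_0 = (778.7 + 1323)/EI = 2102/EI
A unit hogging moment at Y produces rotation L₁/(3EI) + L₂/(3EI) = 7.1/EI.
Compatibility: M_Y·(L₁+L₂)/(3EI) = θ_0, giving M_Y = 296 kN·m (hogging).
Span XY, ΣM about X with M_Y applied at Y: R_Y^{XY}·9.5 = 903.7 + 296, so R_Y^{XY} = 126.3 kN and R_X = 141 − 126.3 = 14.71 kN.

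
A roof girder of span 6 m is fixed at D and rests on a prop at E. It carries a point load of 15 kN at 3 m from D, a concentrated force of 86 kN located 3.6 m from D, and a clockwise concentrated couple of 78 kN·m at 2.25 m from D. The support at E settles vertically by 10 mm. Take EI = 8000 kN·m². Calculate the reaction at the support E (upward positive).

R_E = 52.61 kN

Release the roller at E. Primary structure: cantilever fixed at D.
Free-end deflection of the primary structure under the applied loading (downward +):
  point load 15 at a = 3: Pa²(3L − a)/(6EI) = 337.5/EI
  point load 86 at a = 3.6: Pa²(3L − a)/(6EI) = 2675/EI
  clockwise couple 78 at a = 2.25: M₀a(2L − a)/(2EI) = 855.6/EI
  δ_0 = 3868/EI
Flexibility coefficient — unit upward force at E: δ_{EE} = L³/(3EI) = 72/EI.
With EI = 8000 kN·m²: δ_0 = 0.4835 m and δ_{EE} = 0.009 m/kN.
Compatibility — the beam at E must follow the support down by 0.01 m: δ_0 − R_E·δ_{EE} = 0.01, so R_E = (0.4835 − 0.01)/0.009 = 52.61 kN.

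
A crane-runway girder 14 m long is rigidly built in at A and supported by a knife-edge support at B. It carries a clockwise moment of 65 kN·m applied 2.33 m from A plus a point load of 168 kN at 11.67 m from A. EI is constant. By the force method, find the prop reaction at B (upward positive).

R_B = 128.6 kN

Remove the prop at B; the released (primary) structure is a cantilever built in at A.
Primary-structure tip deflection at B by superposition:
  clockwise couple 65 at a = 2.33: M₀a(2L − a)/(2EI) = 1944/EI
  point load 168 at a = 11.67: Pa²(3L − a)/(6EI) = 115657/EI
  δ_0 = 117601/EI
Tip deflection under a unit load at B: L³/(3EI) = 914.7/EI.
Compatibility at B: δ_0 − R_B·δ_{BB} = 0, so R_B = 117601/914.7 = 128.6 kN.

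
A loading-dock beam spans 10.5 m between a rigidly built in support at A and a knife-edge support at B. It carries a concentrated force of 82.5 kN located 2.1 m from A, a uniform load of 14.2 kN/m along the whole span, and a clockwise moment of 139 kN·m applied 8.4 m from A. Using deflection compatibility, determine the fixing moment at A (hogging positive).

M_A = 259.3 kN·m

Take the reaction at B as the redundant and release it; the primary structure is a cantilever fixed at A.
Free-end deflection of the primary structure under the applied loading (downward +):
  point load 82.5 at a = 2.1: Pa²(3L − a)/(6EI) = 1783/EI
  UDL 14.2: wL⁴/(8EI) = 21575/EI
  clockwise couple 139 at a = 8.4: M₀a(2L − a)/(2EI) = 7356/EI
  δ_0 = 30714/EI
Tip deflection under a unit load at B: L³/(3EI) = 385.9/EI.
Compatibility at B: δ_0 − R_B·δ_{BB} = 0, so R_B = 30714/385.9 = 79.6 kN.
Moment equilibrium about A: M_A = Σ(load moments about A) − R_B·L = 1095 − 79.6×10.5 = 259.3 kN·m.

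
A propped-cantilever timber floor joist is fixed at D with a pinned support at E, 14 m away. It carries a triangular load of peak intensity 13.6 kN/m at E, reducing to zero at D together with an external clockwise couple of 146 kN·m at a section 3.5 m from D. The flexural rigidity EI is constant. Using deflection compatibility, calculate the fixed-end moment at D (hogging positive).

M_D = 205.7 kN·m

Remove the prop at E; the released (primary) structure is a cantilever built in at D.
Primary-structure tip deflection at E by superposition:
  triangular load, peak 13.6 at the free end: 11w₀L⁴/(120EI) = 47892/EI
  clockwise couple 146 at a = 3.5: M₀a(2L − a)/(2EI) = 6260/EI
  δ_0 = 54152/EI
Flexibility coefficient — unit upward force at E: δ_{EE} = L³/(3EI) = 914.7/EI.
Compatibility at E: δ_0 − R_E·δ_{EE} = 0, so R_E = 54152/914.7 = 59.2 kN.
Moment equilibrium about D: M_D = Σ(load moments about D) − R_E·L = 1035 − 59.2×14 = 205.7 kN·m.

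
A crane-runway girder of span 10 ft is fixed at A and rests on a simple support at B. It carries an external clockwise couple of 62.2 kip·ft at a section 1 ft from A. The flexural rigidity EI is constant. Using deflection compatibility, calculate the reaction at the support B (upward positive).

Take the reaction at B as the redundant and release it; the primary structure is a cantilever fixed at A.
Deflection at B on the released cantilever, summing each load's contribution:
  clockwise couple 62.2 at a = 1: M₀a(2L − a)/(2EI) = 590.9/EI
Tip deflection under a unit load at B: L³/(3EI) = 333.3/EI.
Compatibility at B: δ_0 − R_B·δ_{BB} = 0, so R_B = 590.9/333.3 = 1.773 kip.

R_B = 1.773 kip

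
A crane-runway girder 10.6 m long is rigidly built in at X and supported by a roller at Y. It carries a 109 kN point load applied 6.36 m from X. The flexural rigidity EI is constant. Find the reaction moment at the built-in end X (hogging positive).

M_X = 194.1 kN·m

Take the reaction at Y as the redundant and release it; the primary structure is a cantilever fixed at X.
Free-end deflection of the primary structure under the applied loading (downward +):
  point load 109 at a = 6.36: Pa²(3L − a)/(6EI) = 18694/EI
Tip deflection under a unit load at Y: L³/(3EI) = 397/EI.
The prop prevents deflection at Y: R_Y = δ_0/δ_{YY} = 18694/397 = 47.09 kN.
Moment equilibrium about X: M_X = Σ(load moments about X) − R_Y·L = 693.2 − 47.09×10.6 = 194.1 kN·m.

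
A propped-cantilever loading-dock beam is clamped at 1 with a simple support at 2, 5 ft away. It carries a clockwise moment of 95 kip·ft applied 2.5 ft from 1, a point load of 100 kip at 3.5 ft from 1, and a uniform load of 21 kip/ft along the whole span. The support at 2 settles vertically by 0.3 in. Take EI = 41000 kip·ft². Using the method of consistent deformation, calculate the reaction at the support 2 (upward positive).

Release the roller at 2. Primary structure: cantilever fixed at 1.
Primary-structure tip deflection at 2 by superposition:
  clockwise couple 95 at a = 2.5: M₀a(2L − a)/(2EI) = 890.6/EI
  point load 100 at a = 3.5: Pa²(3L − a)/(6EI) = 2348/EI
  UDL 21: wL⁴/(8EI) = 1641/EI
  δ_0 = 4879/EI
Flexibility coefficient — unit upward force at 2: δ_{22} = L³/(3EI) = 41.67/EI.
With EI = 41000 kip·ft²: δ_0 = 0.119 ft and δ_{22} = 0.001016 ft/kip.
Compatibility — the beam at 2 must follow the support down by 0.025 ft: δ_0 − R_2·δ_{22} = 0.025, so R_2 = (0.119 − 0.025)/0.001016 = 92.5 kip.

R_2 = 92.5 kip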